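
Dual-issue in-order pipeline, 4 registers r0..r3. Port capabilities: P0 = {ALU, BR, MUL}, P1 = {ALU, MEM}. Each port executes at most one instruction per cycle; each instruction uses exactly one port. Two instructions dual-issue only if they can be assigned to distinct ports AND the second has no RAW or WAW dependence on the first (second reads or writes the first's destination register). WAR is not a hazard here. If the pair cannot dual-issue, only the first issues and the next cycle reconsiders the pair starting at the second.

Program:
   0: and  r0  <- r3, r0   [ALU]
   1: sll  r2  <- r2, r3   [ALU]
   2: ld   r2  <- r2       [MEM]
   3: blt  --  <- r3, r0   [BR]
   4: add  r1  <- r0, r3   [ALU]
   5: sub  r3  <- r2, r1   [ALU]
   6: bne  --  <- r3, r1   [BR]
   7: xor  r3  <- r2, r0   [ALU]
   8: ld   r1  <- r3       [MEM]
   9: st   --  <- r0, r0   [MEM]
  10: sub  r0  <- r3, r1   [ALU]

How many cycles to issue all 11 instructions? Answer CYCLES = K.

CYCLES = 7

  cy0 -> i0,i1 (and/sll) dual
  cy1 -> i2,i3 (ld/blt) dual
  cy2 -> i4 (add) RAW r1
  cy3 -> i5 (sub) RAW r3
  cy4 -> i6,i7 (bne/xor) dual
  cy5 -> i8 (ld) no-port MEM/MEM
  cy6 -> i9,i10 (st/sub) dual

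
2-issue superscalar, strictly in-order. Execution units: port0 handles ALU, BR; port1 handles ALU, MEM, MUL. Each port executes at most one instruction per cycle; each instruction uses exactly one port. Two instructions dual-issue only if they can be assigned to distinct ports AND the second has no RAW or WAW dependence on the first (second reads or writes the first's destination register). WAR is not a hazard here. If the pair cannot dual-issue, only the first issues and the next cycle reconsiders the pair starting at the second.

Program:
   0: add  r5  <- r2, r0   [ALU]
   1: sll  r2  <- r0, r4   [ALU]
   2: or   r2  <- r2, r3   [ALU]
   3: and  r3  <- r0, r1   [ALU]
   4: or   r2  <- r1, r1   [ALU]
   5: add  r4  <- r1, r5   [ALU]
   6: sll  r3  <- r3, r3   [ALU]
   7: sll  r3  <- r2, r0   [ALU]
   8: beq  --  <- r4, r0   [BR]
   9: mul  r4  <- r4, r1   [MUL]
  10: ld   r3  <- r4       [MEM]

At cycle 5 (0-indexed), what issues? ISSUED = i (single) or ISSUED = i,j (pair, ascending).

t=0 i0+i1:add sll ; pair
t=1 i2+i3:or and ; pair
t=2 i4+i5:or add ; pair
t=3 i6:sll ; WAW r3
t=4 i7+i8:sll beq ; pair
t=5 i9:mul ; no-port MUL/MEM
t=6 i10:ld ; tail

ISSUED = 9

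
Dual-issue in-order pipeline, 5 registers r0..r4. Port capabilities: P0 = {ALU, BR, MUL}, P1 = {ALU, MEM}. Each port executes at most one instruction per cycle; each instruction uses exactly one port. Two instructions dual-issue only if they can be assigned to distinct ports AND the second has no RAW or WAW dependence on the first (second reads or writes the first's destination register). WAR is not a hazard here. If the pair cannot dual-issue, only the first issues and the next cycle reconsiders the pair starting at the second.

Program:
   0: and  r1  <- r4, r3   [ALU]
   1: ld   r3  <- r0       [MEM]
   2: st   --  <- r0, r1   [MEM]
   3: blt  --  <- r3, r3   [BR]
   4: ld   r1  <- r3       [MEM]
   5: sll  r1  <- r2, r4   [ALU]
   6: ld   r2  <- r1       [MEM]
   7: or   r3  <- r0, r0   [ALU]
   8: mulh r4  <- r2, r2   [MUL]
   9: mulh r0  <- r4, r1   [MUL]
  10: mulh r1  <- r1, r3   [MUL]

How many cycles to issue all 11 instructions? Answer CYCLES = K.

CYCLES = 8

c0: i0/i1 and/ld  pair
c1: i2/i3 st/blt  pair
c2: i4 ld  WAW r1
c3: i5 sll  RAW r1
c4: i6/i7 ld/or  pair
c5: i8 mulh  no-port MUL/MUL
c6: i9 mulh  no-port MUL/MUL
c7: i10 mulh  tail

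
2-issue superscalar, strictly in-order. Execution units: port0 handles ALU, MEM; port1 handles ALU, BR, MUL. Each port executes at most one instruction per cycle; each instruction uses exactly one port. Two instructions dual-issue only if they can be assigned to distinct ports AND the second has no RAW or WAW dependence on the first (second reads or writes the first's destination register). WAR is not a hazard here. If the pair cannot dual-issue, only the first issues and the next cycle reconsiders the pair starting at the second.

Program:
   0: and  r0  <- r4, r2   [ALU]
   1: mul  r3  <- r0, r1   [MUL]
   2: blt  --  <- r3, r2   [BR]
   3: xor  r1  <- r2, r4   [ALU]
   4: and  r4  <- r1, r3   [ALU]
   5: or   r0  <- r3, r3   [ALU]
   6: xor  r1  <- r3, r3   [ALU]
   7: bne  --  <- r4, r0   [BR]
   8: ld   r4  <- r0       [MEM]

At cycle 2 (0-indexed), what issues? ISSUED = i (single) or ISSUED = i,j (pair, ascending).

ISSUED = 2,3

0. and.ALU @i0  | RAW r0
1. mul.MUL @i1  | no-port MUL/BR
2. blt.BR xor.ALU @i2,i3  | pair
3. and.ALU or.ALU @i4,i5  | pair
4. xor.ALU bne.BR @i6,i7  | pair
5. ld.MEM @i8  | tail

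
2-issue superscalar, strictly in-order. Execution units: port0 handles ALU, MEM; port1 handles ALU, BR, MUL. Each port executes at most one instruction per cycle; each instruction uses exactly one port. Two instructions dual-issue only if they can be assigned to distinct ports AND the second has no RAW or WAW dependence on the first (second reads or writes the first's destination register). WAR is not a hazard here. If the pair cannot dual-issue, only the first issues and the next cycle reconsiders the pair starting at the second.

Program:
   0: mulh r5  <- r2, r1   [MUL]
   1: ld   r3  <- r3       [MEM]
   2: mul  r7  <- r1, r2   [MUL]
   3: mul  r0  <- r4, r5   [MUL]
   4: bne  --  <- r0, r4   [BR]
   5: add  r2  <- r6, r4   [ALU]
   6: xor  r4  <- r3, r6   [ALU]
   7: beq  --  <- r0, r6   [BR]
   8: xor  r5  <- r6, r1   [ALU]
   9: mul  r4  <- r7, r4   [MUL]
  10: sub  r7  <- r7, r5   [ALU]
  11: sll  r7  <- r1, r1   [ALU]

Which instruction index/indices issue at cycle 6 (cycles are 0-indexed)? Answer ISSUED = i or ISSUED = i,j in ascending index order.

[0] i0,i1  mulh.MUL/ld.MEM  -- dual
[1] i2  mul.MUL  -- no-port MUL/MUL
[2] i3  mul.MUL  -- no-port MUL/BR
[3] i4,i5  bne.BR/add.ALU  -- dual
[4] i6,i7  xor.ALU/beq.BR  -- dual
[5] i8,i9  xor.ALU/mul.MUL  -- dual
[6] i10  sub.ALU  -- WAW r7
[7] i11  sll.ALU  -- tail

ISSUED = 10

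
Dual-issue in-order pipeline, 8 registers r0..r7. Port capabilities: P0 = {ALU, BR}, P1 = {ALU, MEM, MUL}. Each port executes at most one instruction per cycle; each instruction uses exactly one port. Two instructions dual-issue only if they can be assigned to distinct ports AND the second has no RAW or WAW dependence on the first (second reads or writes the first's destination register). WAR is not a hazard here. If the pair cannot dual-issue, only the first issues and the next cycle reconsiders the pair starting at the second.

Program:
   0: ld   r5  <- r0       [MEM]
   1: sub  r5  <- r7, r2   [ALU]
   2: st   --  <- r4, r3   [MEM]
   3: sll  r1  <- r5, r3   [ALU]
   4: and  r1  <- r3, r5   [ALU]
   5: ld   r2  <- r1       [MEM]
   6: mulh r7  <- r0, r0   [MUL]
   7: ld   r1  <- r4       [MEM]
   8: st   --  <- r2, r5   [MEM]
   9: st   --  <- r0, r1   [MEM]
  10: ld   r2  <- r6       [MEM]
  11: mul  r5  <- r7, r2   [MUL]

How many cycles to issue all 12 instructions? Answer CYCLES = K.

CYCLES = 11

t=0 i0:ld ; WAW r5
t=1 i1,i2:sub/st ; pair
t=2 i3:sll ; WAW r1
t=3 i4:and ; RAW r1
t=4 i5:ld ; no-port MEM/MUL
t=5 i6:mulh ; no-port MUL/MEM
t=6 i7:ld ; no-port MEM/MEM
t=7 i8:st ; no-port MEM/MEM
t=8 i9:st ; no-port MEM/MEM
t=9 i10:ld ; no-port MEM/MUL
t=10 i11:mul ; tail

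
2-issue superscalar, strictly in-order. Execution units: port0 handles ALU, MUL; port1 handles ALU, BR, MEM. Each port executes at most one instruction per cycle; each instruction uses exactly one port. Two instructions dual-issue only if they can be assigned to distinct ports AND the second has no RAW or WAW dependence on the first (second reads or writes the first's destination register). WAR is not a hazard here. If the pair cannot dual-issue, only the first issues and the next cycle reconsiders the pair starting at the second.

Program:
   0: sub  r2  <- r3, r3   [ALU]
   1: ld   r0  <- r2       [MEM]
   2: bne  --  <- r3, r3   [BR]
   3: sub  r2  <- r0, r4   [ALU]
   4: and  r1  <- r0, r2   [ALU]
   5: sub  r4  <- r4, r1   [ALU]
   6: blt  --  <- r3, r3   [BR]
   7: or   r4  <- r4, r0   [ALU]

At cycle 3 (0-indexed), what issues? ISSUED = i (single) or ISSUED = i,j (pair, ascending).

0. sub.ALU @i0  | RAW r2
1. ld.MEM @i1  | no-port MEM/BR
2. bne.BR sub.ALU @i2+i3  | 2-wide
3. and.ALU @i4  | RAW r1
4. sub.ALU blt.BR @i5+i6  | 2-wide
5. or.ALU @i7  | tail

ISSUED = 4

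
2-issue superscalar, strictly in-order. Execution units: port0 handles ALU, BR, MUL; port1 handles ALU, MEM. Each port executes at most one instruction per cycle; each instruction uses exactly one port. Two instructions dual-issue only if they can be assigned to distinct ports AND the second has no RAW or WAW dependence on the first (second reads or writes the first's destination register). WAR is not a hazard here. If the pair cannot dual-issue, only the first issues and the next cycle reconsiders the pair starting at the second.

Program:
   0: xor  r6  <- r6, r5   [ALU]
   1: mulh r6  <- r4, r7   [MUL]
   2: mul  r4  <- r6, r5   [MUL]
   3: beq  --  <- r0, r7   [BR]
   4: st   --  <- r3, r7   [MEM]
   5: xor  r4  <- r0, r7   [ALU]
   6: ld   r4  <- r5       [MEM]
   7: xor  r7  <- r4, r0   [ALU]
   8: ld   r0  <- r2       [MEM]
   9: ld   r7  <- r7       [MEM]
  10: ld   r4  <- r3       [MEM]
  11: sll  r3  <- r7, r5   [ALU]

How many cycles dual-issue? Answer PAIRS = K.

PAIRS = 3

#0 head=0: xor i0 WAW r6
#1 head=1: mulh i1 no-port MUL/MUL
#2 head=2: mul i2 no-port MUL/BR
#3 head=3: beq;st i3/i4 pair
#4 head=5: xor i5 WAW r4
#5 head=6: ld i6 RAW r4
#6 head=7: xor;ld i7/i8 pair
#7 head=9: ld i9 no-port MEM/MEM
#8 head=10: ld;sll i10/i11 pair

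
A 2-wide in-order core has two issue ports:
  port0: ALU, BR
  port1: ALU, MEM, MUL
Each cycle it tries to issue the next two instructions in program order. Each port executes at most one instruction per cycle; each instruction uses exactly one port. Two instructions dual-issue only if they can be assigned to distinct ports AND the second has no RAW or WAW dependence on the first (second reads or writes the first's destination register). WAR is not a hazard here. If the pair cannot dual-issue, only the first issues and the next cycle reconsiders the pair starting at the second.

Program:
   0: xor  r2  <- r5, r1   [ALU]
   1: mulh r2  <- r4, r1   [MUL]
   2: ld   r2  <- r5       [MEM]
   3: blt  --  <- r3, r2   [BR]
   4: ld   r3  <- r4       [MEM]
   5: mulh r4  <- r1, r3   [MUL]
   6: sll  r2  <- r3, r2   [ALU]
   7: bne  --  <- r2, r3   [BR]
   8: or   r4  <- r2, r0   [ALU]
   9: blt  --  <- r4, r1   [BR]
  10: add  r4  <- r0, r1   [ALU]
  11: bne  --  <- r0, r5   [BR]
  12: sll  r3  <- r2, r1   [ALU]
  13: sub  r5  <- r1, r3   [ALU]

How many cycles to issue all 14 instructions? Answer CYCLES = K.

c0: i0 xor  WAW r2
c1: i1 mulh  no-port MUL/MEM
c2: i2 ld  RAW r2
c3: i3+i4 blt+ld  2-wide
c4: i5+i6 mulh+sll  2-wide
c5: i7+i8 bne+or  2-wide
c6: i9+i10 blt+add  2-wide
c7: i11+i12 bne+sll  2-wide
c8: i13 sub  tail

CYCLES = 9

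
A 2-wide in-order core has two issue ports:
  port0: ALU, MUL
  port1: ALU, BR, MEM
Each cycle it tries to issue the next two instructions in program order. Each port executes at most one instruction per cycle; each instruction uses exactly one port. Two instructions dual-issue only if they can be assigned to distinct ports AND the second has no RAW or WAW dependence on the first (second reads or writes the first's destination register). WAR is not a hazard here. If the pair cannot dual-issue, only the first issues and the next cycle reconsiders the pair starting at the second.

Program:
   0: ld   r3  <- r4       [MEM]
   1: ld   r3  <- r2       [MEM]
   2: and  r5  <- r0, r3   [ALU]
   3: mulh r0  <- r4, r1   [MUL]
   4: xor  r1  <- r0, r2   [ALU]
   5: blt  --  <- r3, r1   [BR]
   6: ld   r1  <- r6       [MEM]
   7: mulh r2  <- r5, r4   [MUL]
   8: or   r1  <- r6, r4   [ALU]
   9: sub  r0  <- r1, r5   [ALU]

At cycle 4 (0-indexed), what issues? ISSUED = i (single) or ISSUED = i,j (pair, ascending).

c0: i0 ld  no-port MEM/MEM
c1: i1 ld  RAW r3
c2: i2&i3 and mulh  2-wide
c3: i4 xor  RAW r1
c4: i5 blt  no-port BR/MEM
c5: i6&i7 ld mulh  2-wide
c6: i8 or  RAW r1
c7: i9 sub  tail

ISSUED = 5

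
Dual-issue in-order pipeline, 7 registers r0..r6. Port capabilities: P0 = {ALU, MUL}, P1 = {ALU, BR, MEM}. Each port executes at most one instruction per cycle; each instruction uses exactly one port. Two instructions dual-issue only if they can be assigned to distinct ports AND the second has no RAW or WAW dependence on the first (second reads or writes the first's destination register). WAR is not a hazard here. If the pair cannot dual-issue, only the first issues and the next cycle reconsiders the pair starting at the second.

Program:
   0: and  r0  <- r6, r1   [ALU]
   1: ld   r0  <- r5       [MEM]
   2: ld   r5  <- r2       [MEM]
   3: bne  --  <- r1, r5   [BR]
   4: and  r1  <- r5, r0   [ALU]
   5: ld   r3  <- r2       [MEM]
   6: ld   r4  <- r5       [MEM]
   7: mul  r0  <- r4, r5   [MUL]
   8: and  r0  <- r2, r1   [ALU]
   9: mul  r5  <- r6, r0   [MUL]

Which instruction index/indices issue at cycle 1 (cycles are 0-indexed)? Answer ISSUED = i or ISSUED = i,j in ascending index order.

ISSUED = 1

#0 head=0: and i0 WAW r0
#1 head=1: ld i1 no-port MEM/MEM
#2 head=2: ld i2 no-port MEM/BR
#3 head=3: bne;and i3+i4 2-wide
#4 head=5: ld i5 no-port MEM/MEM
#5 head=6: ld i6 RAW r4
#6 head=7: mul i7 WAW r0
#7 head=8: and i8 RAW r0
#8 head=9: mul i9 tail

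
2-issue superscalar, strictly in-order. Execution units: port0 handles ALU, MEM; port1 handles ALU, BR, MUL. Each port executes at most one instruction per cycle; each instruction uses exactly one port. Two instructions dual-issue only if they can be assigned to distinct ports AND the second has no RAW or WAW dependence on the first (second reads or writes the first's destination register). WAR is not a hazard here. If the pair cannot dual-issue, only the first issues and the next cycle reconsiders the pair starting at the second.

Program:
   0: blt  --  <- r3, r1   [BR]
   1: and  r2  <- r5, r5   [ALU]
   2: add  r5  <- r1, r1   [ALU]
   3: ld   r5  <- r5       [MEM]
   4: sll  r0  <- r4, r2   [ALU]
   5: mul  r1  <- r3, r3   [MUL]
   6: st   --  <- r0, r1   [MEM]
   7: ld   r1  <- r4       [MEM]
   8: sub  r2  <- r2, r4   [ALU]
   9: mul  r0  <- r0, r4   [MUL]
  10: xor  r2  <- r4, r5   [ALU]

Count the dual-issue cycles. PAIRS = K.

  cy0 -> i0/i1 (blt.BR+and.ALU) 2-wide
  cy1 -> i2 (add.ALU) RAW+WAW r5
  cy2 -> i3/i4 (ld.MEM+sll.ALU) 2-wide
  cy3 -> i5 (mul.MUL) RAW r1
  cy4 -> i6 (st.MEM) no-port MEM/MEM
  cy5 -> i7/i8 (ld.MEM+sub.ALU) 2-wide
  cy6 -> i9/i10 (mul.MUL+xor.ALU) 2-wide

PAIRS = 4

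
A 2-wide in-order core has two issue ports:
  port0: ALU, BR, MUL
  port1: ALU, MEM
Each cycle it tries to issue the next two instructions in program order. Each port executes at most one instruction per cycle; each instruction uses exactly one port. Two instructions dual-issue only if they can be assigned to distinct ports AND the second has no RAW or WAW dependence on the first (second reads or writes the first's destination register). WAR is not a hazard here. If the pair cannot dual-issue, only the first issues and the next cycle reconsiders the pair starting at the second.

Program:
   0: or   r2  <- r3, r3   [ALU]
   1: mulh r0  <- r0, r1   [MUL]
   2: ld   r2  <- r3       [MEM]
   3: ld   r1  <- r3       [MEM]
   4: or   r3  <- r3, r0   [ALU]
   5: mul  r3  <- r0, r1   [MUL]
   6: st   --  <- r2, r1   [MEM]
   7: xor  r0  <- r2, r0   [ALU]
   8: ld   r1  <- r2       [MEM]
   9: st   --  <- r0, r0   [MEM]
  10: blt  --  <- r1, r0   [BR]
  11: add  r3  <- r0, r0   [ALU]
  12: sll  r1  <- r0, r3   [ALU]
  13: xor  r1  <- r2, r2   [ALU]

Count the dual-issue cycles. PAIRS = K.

  cy0 -> i0+i1 (or;mulh) pair
  cy1 -> i2 (ld) no-port MEM/MEM
  cy2 -> i3+i4 (ld;or) pair
  cy3 -> i5+i6 (mul;st) pair
  cy4 -> i7+i8 (xor;ld) pair
  cy5 -> i9+i10 (st;blt) pair
  cy6 -> i11 (add) RAW r3
  cy7 -> i12 (sll) WAW r1
  cy8 -> i13 (xor) tail

PAIRS = 5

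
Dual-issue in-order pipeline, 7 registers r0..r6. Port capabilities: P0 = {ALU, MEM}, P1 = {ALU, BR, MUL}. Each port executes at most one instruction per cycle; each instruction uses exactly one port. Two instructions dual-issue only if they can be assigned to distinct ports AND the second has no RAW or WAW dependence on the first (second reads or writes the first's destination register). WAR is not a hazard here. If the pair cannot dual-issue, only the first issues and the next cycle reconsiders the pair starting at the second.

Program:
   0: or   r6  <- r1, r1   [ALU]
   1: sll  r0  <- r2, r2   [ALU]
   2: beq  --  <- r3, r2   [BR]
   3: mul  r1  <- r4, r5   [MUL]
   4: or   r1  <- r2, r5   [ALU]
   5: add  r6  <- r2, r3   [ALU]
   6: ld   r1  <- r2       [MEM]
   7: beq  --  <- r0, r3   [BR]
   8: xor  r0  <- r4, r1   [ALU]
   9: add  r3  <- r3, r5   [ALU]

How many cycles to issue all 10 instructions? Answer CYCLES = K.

  cy0 -> i0+i1 (or+sll) pair
  cy1 -> i2 (beq) no-port BR/MUL
  cy2 -> i3 (mul) WAW r1
  cy3 -> i4+i5 (or+add) pair
  cy4 -> i6+i7 (ld+beq) pair
  cy5 -> i8+i9 (xor+add) pair

CYCLES = 6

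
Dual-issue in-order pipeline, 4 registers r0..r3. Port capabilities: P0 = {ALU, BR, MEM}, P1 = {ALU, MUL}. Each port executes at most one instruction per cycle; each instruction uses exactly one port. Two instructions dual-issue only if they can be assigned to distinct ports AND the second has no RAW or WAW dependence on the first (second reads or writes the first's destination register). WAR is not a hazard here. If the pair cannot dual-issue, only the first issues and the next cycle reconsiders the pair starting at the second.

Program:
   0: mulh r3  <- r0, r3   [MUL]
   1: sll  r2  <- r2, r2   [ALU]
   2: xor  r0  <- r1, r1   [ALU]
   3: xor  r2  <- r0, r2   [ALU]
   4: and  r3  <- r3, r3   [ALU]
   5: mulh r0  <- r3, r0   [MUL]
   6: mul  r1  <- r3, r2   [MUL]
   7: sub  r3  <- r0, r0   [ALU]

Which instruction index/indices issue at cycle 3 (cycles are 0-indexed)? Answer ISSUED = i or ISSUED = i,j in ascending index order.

ISSUED = 5

#0 head=0: mulh+sll i0,i1 dual
#1 head=2: xor i2 RAW r0
#2 head=3: xor+and i3,i4 dual
#3 head=5: mulh i5 no-port MUL/MUL
#4 head=6: mul+sub i6,i7 dual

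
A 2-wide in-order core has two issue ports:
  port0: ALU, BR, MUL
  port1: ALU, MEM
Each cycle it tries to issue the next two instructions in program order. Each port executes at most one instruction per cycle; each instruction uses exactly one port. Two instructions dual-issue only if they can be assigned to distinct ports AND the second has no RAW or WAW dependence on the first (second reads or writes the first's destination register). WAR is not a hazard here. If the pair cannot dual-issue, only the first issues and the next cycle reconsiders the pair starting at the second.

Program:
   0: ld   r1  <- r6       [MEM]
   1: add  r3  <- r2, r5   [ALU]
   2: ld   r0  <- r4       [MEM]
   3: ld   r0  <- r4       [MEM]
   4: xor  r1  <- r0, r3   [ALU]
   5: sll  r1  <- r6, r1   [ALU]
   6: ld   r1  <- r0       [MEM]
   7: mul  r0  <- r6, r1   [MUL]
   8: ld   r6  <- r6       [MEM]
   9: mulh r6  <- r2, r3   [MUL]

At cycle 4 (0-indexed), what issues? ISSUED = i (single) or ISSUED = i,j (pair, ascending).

#0 head=0: ld add i0+i1 2-wide
#1 head=2: ld i2 no-port MEM/MEM
#2 head=3: ld i3 RAW r0
#3 head=4: xor i4 RAW+WAW r1
#4 head=5: sll i5 WAW r1
#5 head=6: ld i6 RAW r1
#6 head=7: mul ld i7+i8 2-wide
#7 head=9: mulh i9 tail

ISSUED = 5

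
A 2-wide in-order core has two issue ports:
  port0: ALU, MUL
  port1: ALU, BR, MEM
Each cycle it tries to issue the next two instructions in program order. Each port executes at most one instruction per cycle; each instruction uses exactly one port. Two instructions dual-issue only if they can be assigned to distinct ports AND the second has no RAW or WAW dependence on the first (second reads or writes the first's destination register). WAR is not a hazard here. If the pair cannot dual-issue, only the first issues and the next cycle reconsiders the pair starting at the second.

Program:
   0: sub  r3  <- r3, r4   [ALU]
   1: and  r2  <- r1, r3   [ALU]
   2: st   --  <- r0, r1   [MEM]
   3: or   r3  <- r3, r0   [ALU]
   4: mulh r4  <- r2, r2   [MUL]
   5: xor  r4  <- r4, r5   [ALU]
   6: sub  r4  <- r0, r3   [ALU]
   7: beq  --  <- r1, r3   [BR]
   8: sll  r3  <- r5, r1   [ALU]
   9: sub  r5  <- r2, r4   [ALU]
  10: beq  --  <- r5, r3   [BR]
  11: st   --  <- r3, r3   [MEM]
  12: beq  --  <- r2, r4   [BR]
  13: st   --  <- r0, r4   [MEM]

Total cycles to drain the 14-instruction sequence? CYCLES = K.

CYCLES = 10

  cy0 -> i0 (sub) RAW r3
  cy1 -> i1,i2 (and;st) dual
  cy2 -> i3,i4 (or;mulh) dual
  cy3 -> i5 (xor) WAW r4
  cy4 -> i6,i7 (sub;beq) dual
  cy5 -> i8,i9 (sll;sub) dual
  cy6 -> i10 (beq) no-port BR/MEM
  cy7 -> i11 (st) no-port MEM/BR
  cy8 -> i12 (beq) no-port BR/MEM
  cy9 -> i13 (st) tail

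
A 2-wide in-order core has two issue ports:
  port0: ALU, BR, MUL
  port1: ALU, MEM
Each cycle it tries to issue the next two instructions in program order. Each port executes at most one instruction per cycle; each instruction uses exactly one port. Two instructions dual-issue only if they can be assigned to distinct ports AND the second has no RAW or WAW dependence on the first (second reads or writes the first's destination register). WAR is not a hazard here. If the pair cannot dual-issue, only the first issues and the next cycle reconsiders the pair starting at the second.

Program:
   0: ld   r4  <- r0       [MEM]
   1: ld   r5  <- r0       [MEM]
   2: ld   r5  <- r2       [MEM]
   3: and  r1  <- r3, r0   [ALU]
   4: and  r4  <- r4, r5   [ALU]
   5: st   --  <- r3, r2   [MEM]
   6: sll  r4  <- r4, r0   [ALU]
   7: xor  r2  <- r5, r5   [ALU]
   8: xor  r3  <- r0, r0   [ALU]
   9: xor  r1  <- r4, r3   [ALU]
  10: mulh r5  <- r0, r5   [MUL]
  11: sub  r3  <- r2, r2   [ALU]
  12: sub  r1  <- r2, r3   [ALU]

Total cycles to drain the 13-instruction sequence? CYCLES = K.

0. ld.MEM @i0  | no-port MEM/MEM
1. ld.MEM @i1  | no-port MEM/MEM
2. ld.MEM;and.ALU @i2+i3  | dual
3. and.ALU;st.MEM @i4+i5  | dual
4. sll.ALU;xor.ALU @i6+i7  | dual
5. xor.ALU @i8  | RAW r3
6. xor.ALU;mulh.MUL @i9+i10  | dual
7. sub.ALU @i11  | RAW r3
8. sub.ALU @i12  | tail

CYCLES = 9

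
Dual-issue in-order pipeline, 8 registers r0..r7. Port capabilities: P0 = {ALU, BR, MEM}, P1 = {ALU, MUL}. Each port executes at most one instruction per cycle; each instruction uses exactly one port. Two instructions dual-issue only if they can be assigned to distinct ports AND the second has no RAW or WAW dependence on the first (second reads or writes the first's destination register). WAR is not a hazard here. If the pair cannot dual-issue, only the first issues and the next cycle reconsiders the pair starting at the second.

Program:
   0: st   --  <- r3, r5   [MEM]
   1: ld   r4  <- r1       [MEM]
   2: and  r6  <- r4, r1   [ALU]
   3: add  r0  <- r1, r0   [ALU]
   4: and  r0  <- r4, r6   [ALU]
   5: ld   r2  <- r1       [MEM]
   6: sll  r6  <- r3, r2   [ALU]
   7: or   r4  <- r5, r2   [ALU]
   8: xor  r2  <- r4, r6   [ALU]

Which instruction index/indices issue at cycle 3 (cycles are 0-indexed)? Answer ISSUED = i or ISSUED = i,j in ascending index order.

  cy0 -> i0 (st.MEM) no-port MEM/MEM
  cy1 -> i1 (ld.MEM) RAW r4
  cy2 -> i2,i3 (and.ALU+add.ALU) dual
  cy3 -> i4,i5 (and.ALU+ld.MEM) dual
  cy4 -> i6,i7 (sll.ALU+or.ALU) dual
  cy5 -> i8 (xor.ALU) tail

ISSUED = 4,5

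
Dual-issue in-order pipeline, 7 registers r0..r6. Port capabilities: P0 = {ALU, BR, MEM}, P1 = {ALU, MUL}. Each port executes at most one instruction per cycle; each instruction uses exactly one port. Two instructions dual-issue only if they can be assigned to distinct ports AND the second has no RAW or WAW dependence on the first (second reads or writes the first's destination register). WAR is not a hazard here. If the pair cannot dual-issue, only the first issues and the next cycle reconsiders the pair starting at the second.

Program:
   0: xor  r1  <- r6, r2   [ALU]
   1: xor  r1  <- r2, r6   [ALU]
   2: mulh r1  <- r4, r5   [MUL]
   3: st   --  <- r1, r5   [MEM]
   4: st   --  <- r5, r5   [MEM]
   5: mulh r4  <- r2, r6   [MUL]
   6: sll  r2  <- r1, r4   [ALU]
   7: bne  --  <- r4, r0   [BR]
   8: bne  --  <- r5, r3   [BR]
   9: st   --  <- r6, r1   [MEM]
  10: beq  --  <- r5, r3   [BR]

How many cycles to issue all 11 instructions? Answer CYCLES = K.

  cy0 -> i0 (xor) WAW r1
  cy1 -> i1 (xor) WAW r1
  cy2 -> i2 (mulh) RAW r1
  cy3 -> i3 (st) no-port MEM/MEM
  cy4 -> i4,i5 (st+mulh) dual
  cy5 -> i6,i7 (sll+bne) dual
  cy6 -> i8 (bne) no-port BR/MEM
  cy7 -> i9 (st) no-port MEM/BR
  cy8 -> i10 (beq) tail

CYCLES = 9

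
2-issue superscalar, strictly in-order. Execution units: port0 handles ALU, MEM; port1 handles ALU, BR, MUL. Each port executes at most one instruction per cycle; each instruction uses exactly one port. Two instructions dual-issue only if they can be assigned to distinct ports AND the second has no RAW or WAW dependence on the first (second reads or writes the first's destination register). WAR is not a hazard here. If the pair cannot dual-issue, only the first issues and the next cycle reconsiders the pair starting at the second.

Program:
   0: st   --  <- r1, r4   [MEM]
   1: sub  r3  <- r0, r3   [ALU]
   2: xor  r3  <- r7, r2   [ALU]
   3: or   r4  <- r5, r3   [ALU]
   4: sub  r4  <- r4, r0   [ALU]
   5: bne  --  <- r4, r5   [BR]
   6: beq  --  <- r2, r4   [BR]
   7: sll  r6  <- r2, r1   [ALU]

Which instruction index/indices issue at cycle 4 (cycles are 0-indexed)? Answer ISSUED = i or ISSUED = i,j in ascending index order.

ISSUED = 5

[0] i0+i1  st.MEM+sub.ALU  -- pair
[1] i2  xor.ALU  -- RAW r3
[2] i3  or.ALU  -- RAW+WAW r4
[3] i4  sub.ALU  -- RAW r4
[4] i5  bne.BR  -- no-port BR/BR
[5] i6+i7  beq.BR+sll.ALU  -- pair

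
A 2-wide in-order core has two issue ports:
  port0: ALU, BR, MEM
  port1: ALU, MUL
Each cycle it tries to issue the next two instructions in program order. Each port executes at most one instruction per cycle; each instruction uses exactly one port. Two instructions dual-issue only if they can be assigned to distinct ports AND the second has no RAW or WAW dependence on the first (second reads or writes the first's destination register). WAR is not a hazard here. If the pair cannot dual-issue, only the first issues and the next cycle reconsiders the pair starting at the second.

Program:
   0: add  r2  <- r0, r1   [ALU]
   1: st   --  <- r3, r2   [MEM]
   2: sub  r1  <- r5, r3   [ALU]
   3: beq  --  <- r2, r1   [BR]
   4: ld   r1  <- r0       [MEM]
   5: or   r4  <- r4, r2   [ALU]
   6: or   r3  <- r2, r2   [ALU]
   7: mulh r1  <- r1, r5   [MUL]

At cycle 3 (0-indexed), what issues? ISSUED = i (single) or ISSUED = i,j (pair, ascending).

t=0 i0:add.ALU ; RAW r2
t=1 i1&i2:st.MEM sub.ALU ; 2-wide
t=2 i3:beq.BR ; no-port BR/MEM
t=3 i4&i5:ld.MEM or.ALU ; 2-wide
t=4 i6&i7:or.ALU mulh.MUL ; 2-wide

ISSUED = 4,5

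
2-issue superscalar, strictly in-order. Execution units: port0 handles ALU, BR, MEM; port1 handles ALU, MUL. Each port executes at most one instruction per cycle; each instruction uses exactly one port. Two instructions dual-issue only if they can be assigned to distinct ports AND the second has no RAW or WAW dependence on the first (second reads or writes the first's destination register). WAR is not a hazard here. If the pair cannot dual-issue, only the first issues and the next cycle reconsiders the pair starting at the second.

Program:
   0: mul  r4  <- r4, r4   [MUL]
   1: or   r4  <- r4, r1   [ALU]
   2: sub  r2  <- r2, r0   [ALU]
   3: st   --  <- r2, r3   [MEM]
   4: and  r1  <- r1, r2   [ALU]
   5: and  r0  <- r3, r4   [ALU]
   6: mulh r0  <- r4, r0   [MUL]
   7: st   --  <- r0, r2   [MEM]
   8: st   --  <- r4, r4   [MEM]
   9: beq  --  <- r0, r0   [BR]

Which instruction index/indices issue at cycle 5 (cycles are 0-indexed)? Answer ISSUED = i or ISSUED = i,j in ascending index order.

ISSUED = 7

t=0 i0:mul.MUL ; RAW+WAW r4
t=1 i1&i2:or.ALU sub.ALU ; dual
t=2 i3&i4:st.MEM and.ALU ; dual
t=3 i5:and.ALU ; RAW+WAW r0
t=4 i6:mulh.MUL ; RAW r0
t=5 i7:st.MEM ; no-port MEM/MEM
t=6 i8:st.MEM ; no-port MEM/BR
t=7 i9:beq.BR ; tail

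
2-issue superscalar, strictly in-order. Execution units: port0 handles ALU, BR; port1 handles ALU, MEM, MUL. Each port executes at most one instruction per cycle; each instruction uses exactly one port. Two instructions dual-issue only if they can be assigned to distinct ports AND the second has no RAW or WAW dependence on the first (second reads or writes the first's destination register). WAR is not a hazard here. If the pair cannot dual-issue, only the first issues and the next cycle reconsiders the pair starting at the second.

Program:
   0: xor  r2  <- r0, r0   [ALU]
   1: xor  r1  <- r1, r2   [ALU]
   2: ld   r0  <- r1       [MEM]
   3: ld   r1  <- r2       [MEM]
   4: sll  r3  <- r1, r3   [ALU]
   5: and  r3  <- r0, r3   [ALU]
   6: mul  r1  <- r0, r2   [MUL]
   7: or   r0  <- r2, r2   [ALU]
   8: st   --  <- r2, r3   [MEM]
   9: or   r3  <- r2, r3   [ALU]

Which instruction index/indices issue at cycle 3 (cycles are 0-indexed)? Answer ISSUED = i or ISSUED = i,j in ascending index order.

0. xor.ALU @i0  | RAW r2
1. xor.ALU @i1  | RAW r1
2. ld.MEM @i2  | no-port MEM/MEM
3. ld.MEM @i3  | RAW r1
4. sll.ALU @i4  | RAW+WAW r3
5. and.ALU;mul.MUL @i5,i6  | dual
6. or.ALU;st.MEM @i7,i8  | dual
7. or.ALU @i9  | tail

ISSUED = 3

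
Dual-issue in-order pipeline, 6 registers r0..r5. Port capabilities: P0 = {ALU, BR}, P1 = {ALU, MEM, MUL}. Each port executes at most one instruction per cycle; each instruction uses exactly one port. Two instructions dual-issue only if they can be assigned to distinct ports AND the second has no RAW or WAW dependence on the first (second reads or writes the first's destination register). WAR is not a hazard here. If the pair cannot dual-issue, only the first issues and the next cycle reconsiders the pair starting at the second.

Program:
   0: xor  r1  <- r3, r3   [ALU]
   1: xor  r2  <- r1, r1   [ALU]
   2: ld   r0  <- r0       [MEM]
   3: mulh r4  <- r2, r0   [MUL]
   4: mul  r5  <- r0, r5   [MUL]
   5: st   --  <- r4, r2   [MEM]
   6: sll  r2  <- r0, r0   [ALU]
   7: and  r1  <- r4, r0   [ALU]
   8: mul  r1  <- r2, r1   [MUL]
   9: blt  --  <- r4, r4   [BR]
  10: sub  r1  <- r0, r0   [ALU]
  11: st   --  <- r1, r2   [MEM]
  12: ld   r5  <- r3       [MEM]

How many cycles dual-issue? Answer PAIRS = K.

t=0 i0:xor.ALU ; RAW r1
t=1 i1/i2:xor.ALU/ld.MEM ; 2-wide
t=2 i3:mulh.MUL ; no-port MUL/MUL
t=3 i4:mul.MUL ; no-port MUL/MEM
t=4 i5/i6:st.MEM/sll.ALU ; 2-wide
t=5 i7:and.ALU ; RAW+WAW r1
t=6 i8/i9:mul.MUL/blt.BR ; 2-wide
t=7 i10:sub.ALU ; RAW r1
t=8 i11:st.MEM ; no-port MEM/MEM
t=9 i12:ld.MEM ; tail

PAIRS = 3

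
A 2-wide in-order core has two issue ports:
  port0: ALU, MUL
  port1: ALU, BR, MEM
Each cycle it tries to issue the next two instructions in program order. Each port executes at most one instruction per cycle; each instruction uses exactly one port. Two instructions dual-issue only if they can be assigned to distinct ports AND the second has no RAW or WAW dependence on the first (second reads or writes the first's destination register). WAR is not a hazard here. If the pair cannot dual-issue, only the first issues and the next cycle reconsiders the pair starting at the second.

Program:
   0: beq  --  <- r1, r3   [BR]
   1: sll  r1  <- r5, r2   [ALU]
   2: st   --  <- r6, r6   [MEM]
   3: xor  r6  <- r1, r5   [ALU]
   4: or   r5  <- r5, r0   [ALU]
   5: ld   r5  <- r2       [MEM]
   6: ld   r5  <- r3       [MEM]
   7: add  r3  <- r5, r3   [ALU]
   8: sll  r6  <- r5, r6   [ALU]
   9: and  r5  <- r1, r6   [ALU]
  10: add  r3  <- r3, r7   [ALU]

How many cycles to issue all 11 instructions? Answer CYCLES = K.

CYCLES = 7

[0] i0,i1  beq sll  -- pair
[1] i2,i3  st xor  -- pair
[2] i4  or  -- WAW r5
[3] i5  ld  -- no-port MEM/MEM
[4] i6  ld  -- RAW r5
[5] i7,i8  add sll  -- pair
[6] i9,i10  and add  -- pair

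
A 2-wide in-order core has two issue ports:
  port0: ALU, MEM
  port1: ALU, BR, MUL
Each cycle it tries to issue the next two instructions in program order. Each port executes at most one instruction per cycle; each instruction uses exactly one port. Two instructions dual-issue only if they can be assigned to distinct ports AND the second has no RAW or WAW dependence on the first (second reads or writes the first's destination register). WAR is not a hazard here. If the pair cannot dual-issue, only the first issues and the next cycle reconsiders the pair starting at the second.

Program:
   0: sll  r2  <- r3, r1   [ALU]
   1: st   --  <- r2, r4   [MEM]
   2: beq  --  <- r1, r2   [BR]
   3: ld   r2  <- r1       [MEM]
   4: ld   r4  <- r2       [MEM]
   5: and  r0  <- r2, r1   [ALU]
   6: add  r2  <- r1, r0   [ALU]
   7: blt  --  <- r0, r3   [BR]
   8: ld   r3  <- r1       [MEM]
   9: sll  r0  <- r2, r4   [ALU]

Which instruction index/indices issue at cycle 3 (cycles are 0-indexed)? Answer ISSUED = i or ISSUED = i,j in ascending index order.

  cy0 -> i0 (sll.ALU) RAW r2
  cy1 -> i1,i2 (st.MEM beq.BR) pair
  cy2 -> i3 (ld.MEM) no-port MEM/MEM
  cy3 -> i4,i5 (ld.MEM and.ALU) pair
  cy4 -> i6,i7 (add.ALU blt.BR) pair
  cy5 -> i8,i9 (ld.MEM sll.ALU) pair

ISSUED = 4,5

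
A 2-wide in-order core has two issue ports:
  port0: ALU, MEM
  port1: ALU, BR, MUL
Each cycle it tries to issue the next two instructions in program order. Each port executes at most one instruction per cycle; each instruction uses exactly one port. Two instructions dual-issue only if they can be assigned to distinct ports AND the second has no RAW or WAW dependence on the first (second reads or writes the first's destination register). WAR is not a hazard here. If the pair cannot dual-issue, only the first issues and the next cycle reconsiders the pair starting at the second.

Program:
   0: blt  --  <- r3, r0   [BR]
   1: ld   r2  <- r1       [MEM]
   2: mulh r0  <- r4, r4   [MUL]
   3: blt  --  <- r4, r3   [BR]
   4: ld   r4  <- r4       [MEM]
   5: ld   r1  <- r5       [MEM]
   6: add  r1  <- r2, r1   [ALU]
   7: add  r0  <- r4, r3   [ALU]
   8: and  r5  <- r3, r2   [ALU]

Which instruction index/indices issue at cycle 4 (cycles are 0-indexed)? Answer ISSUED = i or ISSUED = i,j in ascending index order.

ISSUED = 6,7

[0] i0,i1  blt/ld  -- dual
[1] i2  mulh  -- no-port MUL/BR
[2] i3,i4  blt/ld  -- dual
[3] i5  ld  -- RAW+WAW r1
[4] i6,i7  add/add  -- dual
[5] i8  and  -- tail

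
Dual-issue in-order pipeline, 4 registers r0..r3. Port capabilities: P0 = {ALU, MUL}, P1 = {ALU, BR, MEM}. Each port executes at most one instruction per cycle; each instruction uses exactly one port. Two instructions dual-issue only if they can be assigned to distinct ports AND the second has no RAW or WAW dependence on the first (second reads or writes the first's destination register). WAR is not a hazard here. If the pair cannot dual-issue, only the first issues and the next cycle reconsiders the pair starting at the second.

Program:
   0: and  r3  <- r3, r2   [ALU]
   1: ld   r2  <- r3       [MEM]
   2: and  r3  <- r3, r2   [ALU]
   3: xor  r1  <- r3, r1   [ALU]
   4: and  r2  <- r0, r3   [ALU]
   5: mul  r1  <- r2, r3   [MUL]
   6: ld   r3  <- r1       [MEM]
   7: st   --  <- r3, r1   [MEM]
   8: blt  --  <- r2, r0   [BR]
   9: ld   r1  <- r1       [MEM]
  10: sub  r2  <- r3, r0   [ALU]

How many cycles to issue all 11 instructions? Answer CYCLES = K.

CYCLES = 9

c0: i0 and.ALU  RAW r3
c1: i1 ld.MEM  RAW r2
c2: i2 and.ALU  RAW r3
c3: i3+i4 xor.ALU/and.ALU  2-wide
c4: i5 mul.MUL  RAW r1
c5: i6 ld.MEM  no-port MEM/MEM
c6: i7 st.MEM  no-port MEM/BR
c7: i8 blt.BR  no-port BR/MEM
c8: i9+i10 ld.MEM/sub.ALU  2-wide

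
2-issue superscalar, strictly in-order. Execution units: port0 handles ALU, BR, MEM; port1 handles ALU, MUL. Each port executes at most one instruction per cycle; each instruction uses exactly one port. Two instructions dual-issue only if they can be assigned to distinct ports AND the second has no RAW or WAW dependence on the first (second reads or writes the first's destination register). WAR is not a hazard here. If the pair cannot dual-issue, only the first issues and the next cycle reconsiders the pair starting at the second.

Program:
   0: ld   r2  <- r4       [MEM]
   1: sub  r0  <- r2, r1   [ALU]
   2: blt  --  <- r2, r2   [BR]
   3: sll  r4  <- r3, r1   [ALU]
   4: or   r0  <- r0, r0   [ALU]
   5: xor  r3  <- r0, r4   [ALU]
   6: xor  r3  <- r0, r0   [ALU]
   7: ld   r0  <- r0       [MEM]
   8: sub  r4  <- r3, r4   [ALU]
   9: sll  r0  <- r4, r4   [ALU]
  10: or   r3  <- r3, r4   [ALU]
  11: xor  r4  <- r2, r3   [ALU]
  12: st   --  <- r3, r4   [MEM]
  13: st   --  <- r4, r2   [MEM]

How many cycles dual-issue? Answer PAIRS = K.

PAIRS = 4

#0 head=0: ld i0 RAW r2
#1 head=1: sub blt i1/i2 dual
#2 head=3: sll or i3/i4 dual
#3 head=5: xor i5 WAW r3
#4 head=6: xor ld i6/i7 dual
#5 head=8: sub i8 RAW r4
#6 head=9: sll or i9/i10 dual
#7 head=11: xor i11 RAW r4
#8 head=12: st i12 no-port MEM/MEM
#9 head=13: st i13 tail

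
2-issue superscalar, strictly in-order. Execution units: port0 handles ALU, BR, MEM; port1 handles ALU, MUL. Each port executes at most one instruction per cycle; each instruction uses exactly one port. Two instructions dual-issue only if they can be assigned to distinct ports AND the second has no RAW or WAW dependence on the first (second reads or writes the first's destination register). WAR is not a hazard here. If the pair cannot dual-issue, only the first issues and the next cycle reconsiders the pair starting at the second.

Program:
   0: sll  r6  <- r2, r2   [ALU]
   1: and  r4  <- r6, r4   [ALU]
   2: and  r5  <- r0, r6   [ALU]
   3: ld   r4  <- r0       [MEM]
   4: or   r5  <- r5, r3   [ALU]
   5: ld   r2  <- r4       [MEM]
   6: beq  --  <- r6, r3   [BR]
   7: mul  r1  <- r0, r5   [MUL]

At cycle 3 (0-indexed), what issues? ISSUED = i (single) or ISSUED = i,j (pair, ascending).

t=0 i0:sll.ALU ; RAW r6
t=1 i1+i2:and.ALU/and.ALU ; 2-wide
t=2 i3+i4:ld.MEM/or.ALU ; 2-wide
t=3 i5:ld.MEM ; no-port MEM/BR
t=4 i6+i7:beq.BR/mul.MUL ; 2-wide

ISSUED = 5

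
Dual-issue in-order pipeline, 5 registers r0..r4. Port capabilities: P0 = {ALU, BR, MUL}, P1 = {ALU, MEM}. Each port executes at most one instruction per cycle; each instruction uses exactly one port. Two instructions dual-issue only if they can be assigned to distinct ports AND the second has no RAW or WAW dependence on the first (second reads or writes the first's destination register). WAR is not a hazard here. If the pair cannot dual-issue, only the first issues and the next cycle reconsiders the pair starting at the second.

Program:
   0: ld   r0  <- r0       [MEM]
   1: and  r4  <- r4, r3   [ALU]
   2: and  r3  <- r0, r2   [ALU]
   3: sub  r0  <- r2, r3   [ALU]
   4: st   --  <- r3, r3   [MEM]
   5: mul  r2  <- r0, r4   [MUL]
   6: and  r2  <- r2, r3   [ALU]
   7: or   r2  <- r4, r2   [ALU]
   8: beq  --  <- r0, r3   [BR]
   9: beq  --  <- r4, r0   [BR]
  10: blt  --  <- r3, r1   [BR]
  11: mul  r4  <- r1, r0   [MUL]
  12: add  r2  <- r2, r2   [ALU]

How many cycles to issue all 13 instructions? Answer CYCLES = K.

0. ld;and @i0,i1  | dual
1. and @i2  | RAW r3
2. sub;st @i3,i4  | dual
3. mul @i5  | RAW+WAW r2
4. and @i6  | RAW+WAW r2
5. or;beq @i7,i8  | dual
6. beq @i9  | no-port BR/BR
7. blt @i10  | no-port BR/MUL
8. mul;add @i11,i12  | dual

CYCLES = 9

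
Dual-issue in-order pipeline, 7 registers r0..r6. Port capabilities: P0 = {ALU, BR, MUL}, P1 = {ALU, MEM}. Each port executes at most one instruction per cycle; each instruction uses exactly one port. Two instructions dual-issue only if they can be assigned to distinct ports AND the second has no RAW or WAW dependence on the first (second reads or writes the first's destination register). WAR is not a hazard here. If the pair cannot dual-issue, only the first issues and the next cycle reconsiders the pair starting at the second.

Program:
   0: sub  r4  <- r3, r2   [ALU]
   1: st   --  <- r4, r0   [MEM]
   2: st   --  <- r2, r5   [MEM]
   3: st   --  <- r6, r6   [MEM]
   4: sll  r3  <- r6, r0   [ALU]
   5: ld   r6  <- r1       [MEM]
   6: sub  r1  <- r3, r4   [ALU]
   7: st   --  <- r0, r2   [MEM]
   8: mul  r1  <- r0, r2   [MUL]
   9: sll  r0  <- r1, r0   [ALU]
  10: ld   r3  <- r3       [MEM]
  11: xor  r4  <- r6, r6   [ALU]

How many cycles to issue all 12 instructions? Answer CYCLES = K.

#0 head=0: sub.ALU i0 RAW r4
#1 head=1: st.MEM i1 no-port MEM/MEM
#2 head=2: st.MEM i2 no-port MEM/MEM
#3 head=3: st.MEM sll.ALU i3,i4 dual
#4 head=5: ld.MEM sub.ALU i5,i6 dual
#5 head=7: st.MEM mul.MUL i7,i8 dual
#6 head=9: sll.ALU ld.MEM i9,i10 dual
#7 head=11: xor.ALU i11 tail

CYCLES = 8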